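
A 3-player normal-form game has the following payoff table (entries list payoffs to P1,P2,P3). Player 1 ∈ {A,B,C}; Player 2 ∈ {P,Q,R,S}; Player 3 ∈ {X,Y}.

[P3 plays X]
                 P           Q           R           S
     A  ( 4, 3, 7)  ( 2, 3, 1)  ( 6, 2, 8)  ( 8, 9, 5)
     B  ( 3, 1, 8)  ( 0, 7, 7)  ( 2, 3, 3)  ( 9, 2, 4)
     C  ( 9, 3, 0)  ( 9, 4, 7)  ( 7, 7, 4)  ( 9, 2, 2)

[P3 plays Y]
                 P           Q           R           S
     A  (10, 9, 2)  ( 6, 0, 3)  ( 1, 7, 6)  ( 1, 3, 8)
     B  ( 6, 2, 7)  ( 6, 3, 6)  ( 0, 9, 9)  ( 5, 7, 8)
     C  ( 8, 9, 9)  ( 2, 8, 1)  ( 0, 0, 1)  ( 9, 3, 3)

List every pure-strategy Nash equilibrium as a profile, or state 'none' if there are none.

(A,P,X): not NE [P1→C gives 9>4; P2→S gives 9>3]
(A,P,Y): not NE [P3→X gives 7>2]
(A,Q,X): not NE [P1→C gives 9>2; P2→S gives 9>3; P3→Y gives 3>1]
(A,Q,Y): not NE [P2→P gives 9>0]
(A,R,X): not NE [P1→C gives 7>6; P2→S gives 9>2]
(A,R,Y): not NE [P2→P gives 9>7; P3→X gives 8>6]
(A,S,X): not NE [P1→C gives 9>8; P3→Y gives 8>5]
(A,S,Y): not NE [P1→C gives 9>1; P2→P gives 9>3]
(B,P,X): not NE [P1→C gives 9>3; P2→Q gives 7>1]
(B,P,Y): not NE [P1→A gives 10>6; P2→R gives 9>2; P3→X gives 8>7]
(B,Q,X): not NE [P1→C gives 9>0]
(B,Q,Y): not NE [P2→R gives 9>3; P3→X gives 7>6]
(B,R,X): not NE [P1→C gives 7>2; P2→Q gives 7>3; P3→Y gives 9>3]
(B,R,Y): not NE [P1→A gives 1>0]
(B,S,X): not NE [P2→Q gives 7>2; P3→Y gives 8>4]
(B,S,Y): not NE [P1→C gives 9>5; P2→R gives 9>7]
(C,P,X): not NE [P2→R gives 7>3; P3→Y gives 9>0]
(C,P,Y): not NE [P1→A gives 10>8]
(C,Q,X): not NE [P2→R gives 7>4]
(C,Q,Y): not NE [P1→B gives 6>2; P2→P gives 9>8; P3→X gives 7>1]
(C,R,X): NE
(C,R,Y): not NE [P1→A gives 1>0; P2→P gives 9>0; P3→X gives 4>1]
(C,S,X): not NE [P2→R gives 7>2; P3→Y gives 3>2]
(C,S,Y): not NE [P2→P gives 9>3]

Nash profiles: (C,R,X)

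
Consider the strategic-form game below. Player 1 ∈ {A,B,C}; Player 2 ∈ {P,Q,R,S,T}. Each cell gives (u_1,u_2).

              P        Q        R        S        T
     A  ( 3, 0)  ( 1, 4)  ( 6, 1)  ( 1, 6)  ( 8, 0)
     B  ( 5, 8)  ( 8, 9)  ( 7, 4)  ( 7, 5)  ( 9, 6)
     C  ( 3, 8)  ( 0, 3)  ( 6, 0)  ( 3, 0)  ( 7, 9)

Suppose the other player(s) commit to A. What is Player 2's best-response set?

u_2(P vs A) = 0
u_2(Q vs A) = 4
u_2(R vs A) = 1
u_2(S vs A) = 6
u_2(T vs A) = 0
max payoff 6 at {S}

argmax u_2 = {S}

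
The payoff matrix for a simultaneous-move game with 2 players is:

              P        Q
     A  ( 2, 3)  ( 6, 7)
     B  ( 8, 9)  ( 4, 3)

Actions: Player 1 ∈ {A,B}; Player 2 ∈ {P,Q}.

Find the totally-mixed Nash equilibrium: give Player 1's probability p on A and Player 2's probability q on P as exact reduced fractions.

P1 mixes 3/5 on A; P2 mixes 1/4 on P

P1 indiff ⇒ q·2+(1-q)·6 = q·8+(1-q)·4 ⇒ q(-6) = (1-q)(-2) ⇒ q = 1/4
P2 indiff ⇒ p·3+(1-p)·9 = p·7+(1-p)·3 ⇒ p(-4) = (1-p)(-6) ⇒ p = 3/5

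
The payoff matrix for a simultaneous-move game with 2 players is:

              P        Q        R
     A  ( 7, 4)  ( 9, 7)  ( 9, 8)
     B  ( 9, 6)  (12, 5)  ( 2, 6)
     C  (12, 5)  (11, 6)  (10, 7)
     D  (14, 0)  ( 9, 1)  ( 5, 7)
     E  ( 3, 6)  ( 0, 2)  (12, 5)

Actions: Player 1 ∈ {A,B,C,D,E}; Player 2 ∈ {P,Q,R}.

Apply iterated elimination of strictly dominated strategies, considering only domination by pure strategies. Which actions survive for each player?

P1 drop A (C beats it: P:12>7 Q:11>9 R:10>9)
P2 drop Q (R beats it: B:6>5 C:7>6 D:7>1 E:5>2)
P1 drop B (C beats it: P:12>9 R:10>2)
P1→{C,D,E} P2→{P,R}

Survivors P1:{C,D,E} P2:{P,R}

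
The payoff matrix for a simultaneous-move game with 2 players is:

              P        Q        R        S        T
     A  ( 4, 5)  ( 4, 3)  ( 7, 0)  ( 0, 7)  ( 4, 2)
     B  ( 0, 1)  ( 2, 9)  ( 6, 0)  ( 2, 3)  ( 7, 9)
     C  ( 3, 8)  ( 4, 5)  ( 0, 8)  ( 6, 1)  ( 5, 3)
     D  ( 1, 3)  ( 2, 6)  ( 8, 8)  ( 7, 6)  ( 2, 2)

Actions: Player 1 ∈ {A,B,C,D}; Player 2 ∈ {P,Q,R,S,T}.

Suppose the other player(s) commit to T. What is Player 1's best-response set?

BR_1 = {B}

u_1(A vs T) = 4
u_1(B vs T) = 7
u_1(C vs T) = 5
u_1(D vs T) = 2
max payoff 7 at {B}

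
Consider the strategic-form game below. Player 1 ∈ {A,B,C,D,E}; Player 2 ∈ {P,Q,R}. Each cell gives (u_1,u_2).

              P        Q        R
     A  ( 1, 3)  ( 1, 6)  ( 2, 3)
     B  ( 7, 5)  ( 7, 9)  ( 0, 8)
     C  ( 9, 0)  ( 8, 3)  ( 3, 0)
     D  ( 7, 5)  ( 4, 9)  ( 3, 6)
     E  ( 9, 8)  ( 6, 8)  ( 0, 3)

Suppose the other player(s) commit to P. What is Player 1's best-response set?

argmax u_1 = {C,E}

u_1(A vs P) = 1
u_1(B vs P) = 7
u_1(C vs P) = 9
u_1(D vs P) = 7
u_1(E vs P) = 9
max payoff 9 at {C,E}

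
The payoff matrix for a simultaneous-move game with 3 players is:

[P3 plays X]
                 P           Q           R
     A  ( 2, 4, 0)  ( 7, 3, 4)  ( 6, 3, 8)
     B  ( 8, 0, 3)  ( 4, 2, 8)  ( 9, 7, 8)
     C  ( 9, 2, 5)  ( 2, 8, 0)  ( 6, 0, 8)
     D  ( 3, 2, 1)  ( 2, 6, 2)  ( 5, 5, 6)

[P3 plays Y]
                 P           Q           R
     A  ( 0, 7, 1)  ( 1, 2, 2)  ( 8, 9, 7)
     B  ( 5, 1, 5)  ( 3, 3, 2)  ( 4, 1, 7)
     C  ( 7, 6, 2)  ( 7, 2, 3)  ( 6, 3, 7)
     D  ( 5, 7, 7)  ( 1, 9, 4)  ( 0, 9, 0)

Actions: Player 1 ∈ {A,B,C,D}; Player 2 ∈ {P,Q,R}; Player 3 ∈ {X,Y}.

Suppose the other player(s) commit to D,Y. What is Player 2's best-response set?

u_2(P vs D,Y) = 7
u_2(Q vs D,Y) = 9
u_2(R vs D,Y) = 9
max payoff 9 at {Q,R}

argmax u_2 = {Q,R}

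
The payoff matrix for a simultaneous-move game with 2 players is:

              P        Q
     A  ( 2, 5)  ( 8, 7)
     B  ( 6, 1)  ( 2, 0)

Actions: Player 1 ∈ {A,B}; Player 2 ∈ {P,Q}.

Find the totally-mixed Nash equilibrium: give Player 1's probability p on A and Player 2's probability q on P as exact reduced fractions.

p=1/3, q=3/5

P1 indiff ⇒ q·2+(1-q)·8 = q·6+(1-q)·2 ⇒ q(-4) = (1-q)(-6) ⇒ q = 3/5
P2 indiff ⇒ p·5+(1-p)·1 = p·7+(1-p)·0 ⇒ p(-2) = (1-p)(-1) ⇒ p = 1/3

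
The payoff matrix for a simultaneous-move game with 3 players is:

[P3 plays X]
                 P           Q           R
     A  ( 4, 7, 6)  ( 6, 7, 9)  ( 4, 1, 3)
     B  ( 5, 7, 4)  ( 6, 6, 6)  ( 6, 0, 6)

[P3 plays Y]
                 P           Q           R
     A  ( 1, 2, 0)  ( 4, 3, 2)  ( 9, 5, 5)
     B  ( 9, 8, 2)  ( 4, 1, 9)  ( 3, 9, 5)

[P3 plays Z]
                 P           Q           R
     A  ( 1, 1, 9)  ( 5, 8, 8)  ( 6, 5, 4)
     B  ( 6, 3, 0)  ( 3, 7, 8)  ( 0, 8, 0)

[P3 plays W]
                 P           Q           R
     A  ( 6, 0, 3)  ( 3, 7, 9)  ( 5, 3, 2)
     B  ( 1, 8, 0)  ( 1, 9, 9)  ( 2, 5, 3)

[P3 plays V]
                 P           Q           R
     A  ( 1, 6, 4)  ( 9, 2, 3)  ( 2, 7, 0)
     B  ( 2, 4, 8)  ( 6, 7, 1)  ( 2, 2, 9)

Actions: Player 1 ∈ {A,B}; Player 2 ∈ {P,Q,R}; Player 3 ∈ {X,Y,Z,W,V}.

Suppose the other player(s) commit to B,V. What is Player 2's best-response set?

u_2(P vs B,V) = 4
u_2(Q vs B,V) = 7
u_2(R vs B,V) = 2
max payoff 7 at {Q}

BR_2 = {Q}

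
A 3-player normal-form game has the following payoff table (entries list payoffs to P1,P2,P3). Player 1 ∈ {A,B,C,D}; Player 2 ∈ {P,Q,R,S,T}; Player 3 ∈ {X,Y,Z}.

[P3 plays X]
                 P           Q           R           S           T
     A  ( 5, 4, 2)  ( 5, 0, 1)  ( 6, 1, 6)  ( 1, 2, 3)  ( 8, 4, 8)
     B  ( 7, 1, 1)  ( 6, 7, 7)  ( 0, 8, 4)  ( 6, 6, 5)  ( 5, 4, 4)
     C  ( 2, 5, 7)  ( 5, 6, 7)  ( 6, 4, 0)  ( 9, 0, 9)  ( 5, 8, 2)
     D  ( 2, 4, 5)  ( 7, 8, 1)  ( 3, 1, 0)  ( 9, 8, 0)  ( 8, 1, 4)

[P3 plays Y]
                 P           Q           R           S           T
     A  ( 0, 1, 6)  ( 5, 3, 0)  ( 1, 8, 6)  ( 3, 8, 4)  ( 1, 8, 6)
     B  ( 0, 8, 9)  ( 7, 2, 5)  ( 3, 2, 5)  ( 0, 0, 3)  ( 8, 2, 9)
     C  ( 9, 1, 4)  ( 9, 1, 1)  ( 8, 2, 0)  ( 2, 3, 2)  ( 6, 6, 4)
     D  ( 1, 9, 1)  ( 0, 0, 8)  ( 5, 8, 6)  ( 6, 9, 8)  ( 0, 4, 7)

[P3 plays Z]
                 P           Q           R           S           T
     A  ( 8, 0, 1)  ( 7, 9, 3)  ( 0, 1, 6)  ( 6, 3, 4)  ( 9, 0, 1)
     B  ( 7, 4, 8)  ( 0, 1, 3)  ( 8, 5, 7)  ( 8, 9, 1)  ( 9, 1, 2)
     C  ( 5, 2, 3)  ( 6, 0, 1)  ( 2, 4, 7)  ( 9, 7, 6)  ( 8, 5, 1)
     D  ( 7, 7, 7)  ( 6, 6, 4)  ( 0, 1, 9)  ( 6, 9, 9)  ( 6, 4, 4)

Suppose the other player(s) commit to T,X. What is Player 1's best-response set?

argmax u_1 = {A,D}

u_1(A vs T,X) = 8
u_1(B vs T,X) = 5
u_1(C vs T,X) = 5
u_1(D vs T,X) = 8
max payoff 8 at {A,D}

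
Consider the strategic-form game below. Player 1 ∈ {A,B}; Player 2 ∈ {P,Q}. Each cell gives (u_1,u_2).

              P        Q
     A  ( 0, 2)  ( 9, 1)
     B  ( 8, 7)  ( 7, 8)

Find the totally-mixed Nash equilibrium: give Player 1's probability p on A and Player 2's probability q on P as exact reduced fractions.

(p,q) = (1/2, 1/5)

P1 indiff ⇒ q·0+(1-q)·9 = q·8+(1-q)·7 ⇒ q(-8) = (1-q)(-2) ⇒ q = 1/5
P2 indiff ⇒ p·2+(1-p)·7 = p·1+(1-p)·8 ⇒ p(1) = (1-p)(1) ⇒ p = 1/2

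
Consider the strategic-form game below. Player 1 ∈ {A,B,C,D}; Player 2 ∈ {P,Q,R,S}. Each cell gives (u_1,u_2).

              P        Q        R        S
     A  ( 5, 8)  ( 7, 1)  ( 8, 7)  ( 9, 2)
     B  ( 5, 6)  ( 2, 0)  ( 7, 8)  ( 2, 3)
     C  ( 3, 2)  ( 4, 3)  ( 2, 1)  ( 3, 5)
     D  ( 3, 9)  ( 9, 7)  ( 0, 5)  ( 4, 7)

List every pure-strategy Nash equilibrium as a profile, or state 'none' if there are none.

NE set: (A,P)

(A,P): NE
(A,Q): not NE [P1→D gives 9>7; P2→P gives 8>1]
(A,R): not NE [P2→P gives 8>7]
(A,S): not NE [P2→P gives 8>2]
(B,P): not NE [P2→R gives 8>6]
(B,Q): not NE [P1→D gives 9>2; P2→R gives 8>0]
(B,R): not NE [P1→A gives 8>7]
(B,S): not NE [P1→A gives 9>2; P2→R gives 8>3]
(C,P): not NE [P1→B gives 5>3; P2→S gives 5>2]
(C,Q): not NE [P1→D gives 9>4; P2→S gives 5>3]
(C,R): not NE [P1→A gives 8>2; P2→S gives 5>1]
(C,S): not NE [P1→A gives 9>3]
(D,P): not NE [P1→B gives 5>3]
(D,Q): not NE [P2→P gives 9>7]
(D,R): not NE [P1→A gives 8>0; P2→P gives 9>5]
(D,S): not NE [P1→A gives 9>4; P2→P gives 9>7]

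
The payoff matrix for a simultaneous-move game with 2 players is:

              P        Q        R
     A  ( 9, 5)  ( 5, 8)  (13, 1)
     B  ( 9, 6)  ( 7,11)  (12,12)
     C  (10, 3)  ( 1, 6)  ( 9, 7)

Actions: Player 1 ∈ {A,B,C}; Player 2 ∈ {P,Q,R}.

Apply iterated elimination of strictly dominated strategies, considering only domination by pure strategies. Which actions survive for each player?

Survivors P1:{A,B} P2:{Q,R}

P2 drop P (Q beats it: A:8>5 B:11>6 C:6>3)
P1 drop C (A beats it: Q:5>1 R:13>9)
P1→{A,B} P2→{Q,R}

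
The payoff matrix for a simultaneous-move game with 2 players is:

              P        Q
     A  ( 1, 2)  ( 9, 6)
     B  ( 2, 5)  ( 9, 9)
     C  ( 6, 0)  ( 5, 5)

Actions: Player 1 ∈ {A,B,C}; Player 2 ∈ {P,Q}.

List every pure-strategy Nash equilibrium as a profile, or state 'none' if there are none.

(A,P): not NE [P1→C gives 6>1; P2→Q gives 6>2]
(A,Q): NE
(B,P): not NE [P1→C gives 6>2; P2→Q gives 9>5]
(B,Q): NE
(C,P): not NE [P2→Q gives 5>0]
(C,Q): not NE [P1→B gives 9>5]

NE set: (A,Q), (B,Q)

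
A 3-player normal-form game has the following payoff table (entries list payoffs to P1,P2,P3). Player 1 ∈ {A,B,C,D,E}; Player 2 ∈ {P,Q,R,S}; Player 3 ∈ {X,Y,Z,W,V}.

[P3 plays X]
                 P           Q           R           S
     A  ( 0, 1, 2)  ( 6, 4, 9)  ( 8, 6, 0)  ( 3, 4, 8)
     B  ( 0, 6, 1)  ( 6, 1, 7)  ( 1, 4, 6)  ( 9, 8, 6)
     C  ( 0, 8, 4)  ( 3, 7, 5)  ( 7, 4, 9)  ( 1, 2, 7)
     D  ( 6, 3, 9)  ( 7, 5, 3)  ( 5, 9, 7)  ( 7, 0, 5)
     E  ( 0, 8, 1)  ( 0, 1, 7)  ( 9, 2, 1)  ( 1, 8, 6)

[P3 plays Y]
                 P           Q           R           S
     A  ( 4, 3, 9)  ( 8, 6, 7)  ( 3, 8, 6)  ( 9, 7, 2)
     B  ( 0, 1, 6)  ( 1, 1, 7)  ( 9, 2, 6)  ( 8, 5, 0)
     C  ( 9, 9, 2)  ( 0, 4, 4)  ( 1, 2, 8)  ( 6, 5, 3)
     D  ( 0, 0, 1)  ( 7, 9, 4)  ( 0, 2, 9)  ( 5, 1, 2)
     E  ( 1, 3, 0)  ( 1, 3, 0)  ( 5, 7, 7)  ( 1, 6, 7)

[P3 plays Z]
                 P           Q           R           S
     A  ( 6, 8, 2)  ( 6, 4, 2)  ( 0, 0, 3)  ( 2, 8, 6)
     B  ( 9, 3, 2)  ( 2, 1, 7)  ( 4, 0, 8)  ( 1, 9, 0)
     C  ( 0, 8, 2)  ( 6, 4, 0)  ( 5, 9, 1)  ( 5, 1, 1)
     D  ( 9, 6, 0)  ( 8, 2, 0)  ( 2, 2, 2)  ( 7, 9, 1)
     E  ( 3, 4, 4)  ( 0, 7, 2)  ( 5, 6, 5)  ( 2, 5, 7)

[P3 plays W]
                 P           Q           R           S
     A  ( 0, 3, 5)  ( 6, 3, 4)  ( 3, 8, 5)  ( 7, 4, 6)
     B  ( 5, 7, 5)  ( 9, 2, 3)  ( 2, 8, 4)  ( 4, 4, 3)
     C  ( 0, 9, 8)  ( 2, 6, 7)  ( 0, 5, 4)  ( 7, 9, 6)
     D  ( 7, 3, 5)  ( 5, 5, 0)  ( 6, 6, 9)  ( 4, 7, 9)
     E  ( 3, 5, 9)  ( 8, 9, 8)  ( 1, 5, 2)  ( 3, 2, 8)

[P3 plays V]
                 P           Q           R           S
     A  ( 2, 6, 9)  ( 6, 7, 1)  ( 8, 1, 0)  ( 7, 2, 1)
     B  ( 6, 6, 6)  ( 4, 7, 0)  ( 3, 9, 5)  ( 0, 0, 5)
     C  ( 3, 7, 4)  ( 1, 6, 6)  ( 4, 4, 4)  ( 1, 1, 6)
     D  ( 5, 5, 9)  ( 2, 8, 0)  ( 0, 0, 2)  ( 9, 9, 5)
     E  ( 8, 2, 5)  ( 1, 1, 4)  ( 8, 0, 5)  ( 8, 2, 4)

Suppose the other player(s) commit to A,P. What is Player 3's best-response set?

BR_3 = {Y,V}

u_3(X vs A,P) = 2
u_3(Y vs A,P) = 9
u_3(Z vs A,P) = 2
u_3(W vs A,P) = 5
u_3(V vs A,P) = 9
max payoff 9 at {Y,V}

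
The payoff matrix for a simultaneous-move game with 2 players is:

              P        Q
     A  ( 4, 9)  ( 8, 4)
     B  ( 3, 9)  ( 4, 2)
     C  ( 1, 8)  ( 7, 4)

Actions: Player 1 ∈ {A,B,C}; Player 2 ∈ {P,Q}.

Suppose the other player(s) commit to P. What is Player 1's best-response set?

u_1(A vs P) = 4
u_1(B vs P) = 3
u_1(C vs P) = 1
max payoff 4 at {A}

BR_1 = {A}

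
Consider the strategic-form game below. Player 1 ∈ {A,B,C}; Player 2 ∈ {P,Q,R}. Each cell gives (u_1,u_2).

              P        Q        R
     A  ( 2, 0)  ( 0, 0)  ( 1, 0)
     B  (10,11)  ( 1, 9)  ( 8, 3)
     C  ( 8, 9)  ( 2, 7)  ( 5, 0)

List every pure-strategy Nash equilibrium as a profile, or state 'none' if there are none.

(A,P): not NE [P1→B gives 10>2]
(A,Q): not NE [P1→C gives 2>0]
(A,R): not NE [P1→B gives 8>1]
(B,P): NE
(B,Q): not NE [P1→C gives 2>1; P2→P gives 11>9]
(B,R): not NE [P2→P gives 11>3]
(C,P): not NE [P1→B gives 10>8]
(C,Q): not NE [P2→P gives 9>7]
(C,R): not NE [P1→B gives 8>5; P2→P gives 9>0]

Nash profiles: (B,P)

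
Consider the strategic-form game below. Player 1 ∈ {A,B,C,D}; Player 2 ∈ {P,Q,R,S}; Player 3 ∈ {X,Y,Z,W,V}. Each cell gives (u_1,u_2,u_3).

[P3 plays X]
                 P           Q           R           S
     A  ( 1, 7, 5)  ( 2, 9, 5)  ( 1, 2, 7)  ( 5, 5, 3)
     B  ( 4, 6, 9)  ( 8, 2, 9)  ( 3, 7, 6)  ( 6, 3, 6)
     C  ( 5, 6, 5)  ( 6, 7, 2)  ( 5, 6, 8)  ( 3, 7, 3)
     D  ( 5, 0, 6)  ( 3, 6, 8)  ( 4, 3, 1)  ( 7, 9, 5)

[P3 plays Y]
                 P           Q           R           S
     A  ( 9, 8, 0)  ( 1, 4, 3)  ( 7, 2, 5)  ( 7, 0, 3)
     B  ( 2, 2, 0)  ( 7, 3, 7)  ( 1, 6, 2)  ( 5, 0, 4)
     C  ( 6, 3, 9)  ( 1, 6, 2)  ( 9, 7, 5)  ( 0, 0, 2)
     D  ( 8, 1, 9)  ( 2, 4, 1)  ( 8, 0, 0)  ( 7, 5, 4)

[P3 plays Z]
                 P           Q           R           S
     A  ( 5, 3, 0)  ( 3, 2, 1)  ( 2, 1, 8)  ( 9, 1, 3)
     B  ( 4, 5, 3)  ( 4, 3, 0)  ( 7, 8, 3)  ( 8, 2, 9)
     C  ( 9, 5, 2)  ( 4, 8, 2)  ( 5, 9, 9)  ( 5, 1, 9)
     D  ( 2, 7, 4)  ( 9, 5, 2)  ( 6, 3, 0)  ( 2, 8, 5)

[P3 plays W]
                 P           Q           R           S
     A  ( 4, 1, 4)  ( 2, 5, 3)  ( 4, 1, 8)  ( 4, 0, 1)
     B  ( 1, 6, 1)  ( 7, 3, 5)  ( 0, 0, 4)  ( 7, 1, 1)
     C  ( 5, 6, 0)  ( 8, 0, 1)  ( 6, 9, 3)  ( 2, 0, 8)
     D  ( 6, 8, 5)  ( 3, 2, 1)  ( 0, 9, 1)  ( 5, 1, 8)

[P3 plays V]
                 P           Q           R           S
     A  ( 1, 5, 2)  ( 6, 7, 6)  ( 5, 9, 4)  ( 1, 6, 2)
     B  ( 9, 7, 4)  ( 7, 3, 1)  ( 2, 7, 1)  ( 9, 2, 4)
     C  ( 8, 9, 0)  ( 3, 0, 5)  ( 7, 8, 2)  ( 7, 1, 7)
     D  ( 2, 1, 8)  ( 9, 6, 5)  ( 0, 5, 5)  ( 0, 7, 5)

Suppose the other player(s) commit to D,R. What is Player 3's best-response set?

BR_3 = {V}

u_3(X vs D,R) = 1
u_3(Y vs D,R) = 0
u_3(Z vs D,R) = 0
u_3(W vs D,R) = 1
u_3(V vs D,R) = 5
max payoff 5 at {V}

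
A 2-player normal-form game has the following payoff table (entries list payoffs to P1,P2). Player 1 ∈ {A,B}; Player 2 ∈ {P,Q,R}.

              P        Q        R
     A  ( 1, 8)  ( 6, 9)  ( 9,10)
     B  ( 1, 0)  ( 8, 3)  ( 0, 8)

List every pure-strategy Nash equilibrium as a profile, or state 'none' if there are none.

Nash profiles: (A,R)

(A,P): not NE [P2→R gives 10>8]
(A,Q): not NE [P1→B gives 8>6; P2→R gives 10>9]
(A,R): NE
(B,P): not NE [P2→R gives 8>0]
(B,Q): not NE [P2→R gives 8>3]
(B,R): not NE [P1→A gives 9>0]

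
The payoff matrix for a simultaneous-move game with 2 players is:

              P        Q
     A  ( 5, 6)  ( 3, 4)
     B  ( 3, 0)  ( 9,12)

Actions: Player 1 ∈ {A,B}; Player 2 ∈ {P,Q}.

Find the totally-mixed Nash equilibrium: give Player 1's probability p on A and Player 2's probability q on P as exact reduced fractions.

P1 indiff ⇒ q·5+(1-q)·3 = q·3+(1-q)·9 ⇒ q(2) = (1-q)(6) ⇒ q = 3/4
P2 indiff ⇒ p·6+(1-p)·0 = p·4+(1-p)·12 ⇒ p(2) = (1-p)(12) ⇒ p = 6/7

p=6/7, q=3/4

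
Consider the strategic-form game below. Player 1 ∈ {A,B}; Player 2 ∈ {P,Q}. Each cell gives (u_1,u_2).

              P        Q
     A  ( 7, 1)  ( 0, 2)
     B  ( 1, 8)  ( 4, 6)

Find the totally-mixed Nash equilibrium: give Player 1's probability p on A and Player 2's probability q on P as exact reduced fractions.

P1 indiff ⇒ q·7+(1-q)·0 = q·1+(1-q)·4 ⇒ q(6) = (1-q)(4) ⇒ q = 2/5
P2 indiff ⇒ p·1+(1-p)·8 = p·2+(1-p)·6 ⇒ p(-1) = (1-p)(-2) ⇒ p = 2/3

P1 mixes 2/3 on A; P2 mixes 2/5 on P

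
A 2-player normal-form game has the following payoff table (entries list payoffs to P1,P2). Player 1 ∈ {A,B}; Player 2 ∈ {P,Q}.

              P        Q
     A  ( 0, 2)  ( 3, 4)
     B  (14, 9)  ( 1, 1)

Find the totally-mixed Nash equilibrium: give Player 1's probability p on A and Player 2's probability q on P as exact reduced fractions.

P1 indiff ⇒ q·0+(1-q)·3 = q·14+(1-q)·1 ⇒ q(-14) = (1-q)(-2) ⇒ q = 1/8
P2 indiff ⇒ p·2+(1-p)·9 = p·4+(1-p)·1 ⇒ p(-2) = (1-p)(-8) ⇒ p = 4/5

p=4/5, q=1/8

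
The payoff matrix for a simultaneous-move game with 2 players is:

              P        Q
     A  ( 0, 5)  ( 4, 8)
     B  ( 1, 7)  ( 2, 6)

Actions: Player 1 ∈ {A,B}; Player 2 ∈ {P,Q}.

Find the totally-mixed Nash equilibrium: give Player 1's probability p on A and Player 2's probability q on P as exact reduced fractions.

(p,q) = (1/4, 2/3)

P1 indiff ⇒ q·0+(1-q)·4 = q·1+(1-q)·2 ⇒ q(-1) = (1-q)(-2) ⇒ q = 2/3
P2 indiff ⇒ p·5+(1-p)·7 = p·8+(1-p)·6 ⇒ p(-3) = (1-p)(-1) ⇒ p = 1/4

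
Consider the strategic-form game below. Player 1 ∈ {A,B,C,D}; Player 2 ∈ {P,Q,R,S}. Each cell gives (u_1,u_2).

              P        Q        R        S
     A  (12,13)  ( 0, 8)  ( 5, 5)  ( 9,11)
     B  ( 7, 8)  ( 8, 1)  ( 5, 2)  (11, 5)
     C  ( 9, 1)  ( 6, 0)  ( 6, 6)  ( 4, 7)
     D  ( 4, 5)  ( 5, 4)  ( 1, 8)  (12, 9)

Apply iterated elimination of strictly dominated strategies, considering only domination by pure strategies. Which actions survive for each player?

P2 drop Q (P beats it: A:13>8 B:8>1 C:1>0 D:5>4)
P2 drop R (S beats it: A:11>5 B:5>2 C:7>6 D:9>8)
P1 drop C (A beats it: P:12>9 S:9>4)
P1→{A,B,D} P2→{P,S}

Survivors P1:{A,B,D} P2:{P,S}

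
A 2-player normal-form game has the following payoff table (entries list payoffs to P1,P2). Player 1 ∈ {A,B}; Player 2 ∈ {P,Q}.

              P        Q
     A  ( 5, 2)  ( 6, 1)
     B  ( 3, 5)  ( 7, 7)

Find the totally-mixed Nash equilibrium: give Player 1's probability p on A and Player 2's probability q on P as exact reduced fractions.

P1 mixes 2/3 on A; P2 mixes 1/3 on P

P1 indiff ⇒ q·5+(1-q)·6 = q·3+(1-q)·7 ⇒ q(2) = (1-q)(1) ⇒ q = 1/3
P2 indiff ⇒ p·2+(1-p)·5 = p·1+(1-p)·7 ⇒ p(1) = (1-p)(2) ⇒ p = 2/3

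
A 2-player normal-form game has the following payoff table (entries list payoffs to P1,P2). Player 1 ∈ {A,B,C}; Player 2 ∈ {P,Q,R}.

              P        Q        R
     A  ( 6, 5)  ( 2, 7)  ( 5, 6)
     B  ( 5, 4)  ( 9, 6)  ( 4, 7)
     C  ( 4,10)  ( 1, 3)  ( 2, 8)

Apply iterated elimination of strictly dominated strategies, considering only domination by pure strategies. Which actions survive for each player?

P1 drop C (A beats it: P:6>4 Q:2>1 R:5>2)
P2 drop P (Q beats it: A:7>5 B:6>4)
P1→{A,B} P2→{Q,R}

Remaining: P1:{A,B} P2:{Q,R}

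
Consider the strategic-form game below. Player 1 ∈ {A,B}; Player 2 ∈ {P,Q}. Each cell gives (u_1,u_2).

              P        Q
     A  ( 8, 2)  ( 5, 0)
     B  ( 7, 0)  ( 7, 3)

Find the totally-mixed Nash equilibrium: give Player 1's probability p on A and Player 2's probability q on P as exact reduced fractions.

P1 indiff ⇒ q·8+(1-q)·5 = q·7+(1-q)·7 ⇒ q(1) = (1-q)(2) ⇒ q = 2/3
P2 indiff ⇒ p·2+(1-p)·0 = p·0+(1-p)·3 ⇒ p(2) = (1-p)(3) ⇒ p = 3/5

P1 mixes 3/5 on A; P2 mixes 2/3 on P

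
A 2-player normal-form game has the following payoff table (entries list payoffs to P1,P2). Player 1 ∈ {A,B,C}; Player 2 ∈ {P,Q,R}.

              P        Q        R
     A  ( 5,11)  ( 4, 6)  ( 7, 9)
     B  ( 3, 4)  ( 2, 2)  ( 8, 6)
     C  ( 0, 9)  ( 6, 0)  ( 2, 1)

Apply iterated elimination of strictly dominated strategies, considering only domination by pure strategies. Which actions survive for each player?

IESDS → P1:{A,B} P2:{P,R}

P2 drop Q (P beats it: A:11>6 B:4>2 C:9>0)
P1 drop C (A beats it: P:5>0 R:7>2)
P1→{A,B} P2→{P,R}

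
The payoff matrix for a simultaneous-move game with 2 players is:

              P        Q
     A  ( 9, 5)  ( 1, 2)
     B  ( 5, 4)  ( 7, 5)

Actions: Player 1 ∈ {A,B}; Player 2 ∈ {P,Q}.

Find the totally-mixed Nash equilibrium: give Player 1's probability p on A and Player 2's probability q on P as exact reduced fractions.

P1 mixes 1/4 on A; P2 mixes 3/5 on P

P1 indiff ⇒ q·9+(1-q)·1 = q·5+(1-q)·7 ⇒ q(4) = (1-q)(6) ⇒ q = 3/5
P2 indiff ⇒ p·5+(1-p)·4 = p·2+(1-p)·5 ⇒ p(3) = (1-p)(1) ⇒ p = 1/4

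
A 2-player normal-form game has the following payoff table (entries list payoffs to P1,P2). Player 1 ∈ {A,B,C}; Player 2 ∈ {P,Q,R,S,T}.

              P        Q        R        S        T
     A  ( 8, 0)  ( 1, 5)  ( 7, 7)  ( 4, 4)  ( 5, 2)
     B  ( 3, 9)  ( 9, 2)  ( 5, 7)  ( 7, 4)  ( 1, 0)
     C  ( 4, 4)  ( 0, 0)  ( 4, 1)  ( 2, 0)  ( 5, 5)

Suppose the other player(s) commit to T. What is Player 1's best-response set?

argmax u_1 = {A,C}

u_1(A vs T) = 5
u_1(B vs T) = 1
u_1(C vs T) = 5
max payoff 5 at {A,C}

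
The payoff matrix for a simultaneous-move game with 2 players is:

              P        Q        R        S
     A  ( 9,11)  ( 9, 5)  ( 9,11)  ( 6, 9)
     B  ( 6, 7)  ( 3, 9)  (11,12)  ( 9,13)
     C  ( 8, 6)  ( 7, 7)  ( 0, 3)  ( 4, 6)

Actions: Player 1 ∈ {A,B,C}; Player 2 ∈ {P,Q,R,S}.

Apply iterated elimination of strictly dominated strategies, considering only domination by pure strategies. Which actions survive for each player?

IESDS → P1:{A,B} P2:{P,R,S}

P1 drop C (A beats it: P:9>8 Q:9>7 R:9>0 S:6>4)
P2 drop Q (R beats it: A:11>5 B:12>9)
P1→{A,B} P2→{P,R,S}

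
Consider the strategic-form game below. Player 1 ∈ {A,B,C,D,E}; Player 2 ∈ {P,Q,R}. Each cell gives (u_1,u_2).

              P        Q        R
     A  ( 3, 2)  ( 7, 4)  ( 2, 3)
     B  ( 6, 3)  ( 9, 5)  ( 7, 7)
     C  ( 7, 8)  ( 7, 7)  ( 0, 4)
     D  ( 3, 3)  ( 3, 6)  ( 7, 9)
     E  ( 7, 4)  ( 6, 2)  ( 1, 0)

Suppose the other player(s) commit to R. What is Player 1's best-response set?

argmax u_1 = {B,D}

u_1(A vs R) = 2
u_1(B vs R) = 7
u_1(C vs R) = 0
u_1(D vs R) = 7
u_1(E vs R) = 1
max payoff 7 at {B,D}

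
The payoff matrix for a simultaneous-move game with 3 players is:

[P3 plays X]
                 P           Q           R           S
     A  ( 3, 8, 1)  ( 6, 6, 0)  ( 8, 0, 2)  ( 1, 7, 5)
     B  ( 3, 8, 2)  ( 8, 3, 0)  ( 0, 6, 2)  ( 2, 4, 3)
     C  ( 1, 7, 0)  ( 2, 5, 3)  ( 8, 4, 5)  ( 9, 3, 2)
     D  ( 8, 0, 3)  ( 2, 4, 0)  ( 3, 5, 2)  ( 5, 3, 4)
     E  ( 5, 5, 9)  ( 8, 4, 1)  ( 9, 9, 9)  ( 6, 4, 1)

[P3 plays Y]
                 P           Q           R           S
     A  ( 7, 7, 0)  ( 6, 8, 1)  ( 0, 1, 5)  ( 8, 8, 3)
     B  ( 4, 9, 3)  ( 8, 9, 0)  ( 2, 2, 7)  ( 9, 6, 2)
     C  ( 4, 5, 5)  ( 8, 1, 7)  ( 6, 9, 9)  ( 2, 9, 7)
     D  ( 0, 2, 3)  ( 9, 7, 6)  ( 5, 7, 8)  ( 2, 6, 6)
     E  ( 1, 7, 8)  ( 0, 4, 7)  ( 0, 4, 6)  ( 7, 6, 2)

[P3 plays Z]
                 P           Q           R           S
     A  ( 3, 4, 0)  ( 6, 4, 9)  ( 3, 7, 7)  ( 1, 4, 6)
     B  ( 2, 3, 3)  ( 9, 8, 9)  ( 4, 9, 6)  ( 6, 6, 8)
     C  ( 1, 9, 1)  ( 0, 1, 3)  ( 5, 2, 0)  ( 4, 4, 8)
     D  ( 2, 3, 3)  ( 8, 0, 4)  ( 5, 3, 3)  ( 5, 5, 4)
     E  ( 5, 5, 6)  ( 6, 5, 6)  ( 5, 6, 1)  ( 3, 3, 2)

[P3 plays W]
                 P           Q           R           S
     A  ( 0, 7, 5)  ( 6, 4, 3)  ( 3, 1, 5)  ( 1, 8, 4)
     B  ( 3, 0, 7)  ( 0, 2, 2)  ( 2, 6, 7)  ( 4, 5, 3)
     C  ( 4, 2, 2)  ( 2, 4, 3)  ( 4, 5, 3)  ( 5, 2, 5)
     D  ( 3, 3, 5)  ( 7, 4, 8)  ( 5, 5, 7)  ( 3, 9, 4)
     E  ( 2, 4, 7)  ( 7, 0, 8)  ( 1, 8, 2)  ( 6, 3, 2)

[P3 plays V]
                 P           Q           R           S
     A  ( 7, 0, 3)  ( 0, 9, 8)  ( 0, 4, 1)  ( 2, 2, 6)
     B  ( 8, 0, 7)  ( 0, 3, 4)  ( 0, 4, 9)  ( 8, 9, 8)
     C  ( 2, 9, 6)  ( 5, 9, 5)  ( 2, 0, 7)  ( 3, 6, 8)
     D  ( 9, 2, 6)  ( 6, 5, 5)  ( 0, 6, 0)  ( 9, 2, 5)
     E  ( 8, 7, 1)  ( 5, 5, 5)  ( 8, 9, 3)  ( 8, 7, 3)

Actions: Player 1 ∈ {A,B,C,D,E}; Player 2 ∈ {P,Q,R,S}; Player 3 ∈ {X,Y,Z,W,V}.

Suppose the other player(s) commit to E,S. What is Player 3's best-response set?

u_3(X vs E,S) = 1
u_3(Y vs E,S) = 2
u_3(Z vs E,S) = 2
u_3(W vs E,S) = 2
u_3(V vs E,S) = 3
max payoff 3 at {V}

BR_3 = {V}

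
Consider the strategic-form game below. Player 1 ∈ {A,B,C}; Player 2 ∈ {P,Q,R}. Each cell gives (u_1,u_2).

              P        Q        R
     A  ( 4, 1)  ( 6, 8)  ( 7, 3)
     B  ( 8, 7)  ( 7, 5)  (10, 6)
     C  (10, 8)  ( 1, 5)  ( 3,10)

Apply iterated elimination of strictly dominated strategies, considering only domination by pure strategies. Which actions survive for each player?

P1 drop A (B beats it: P:8>4 Q:7>6 R:10>7)
P2 drop Q (P beats it: B:7>5 C:8>5)
P1→{B,C} P2→{P,R}

Remaining: P1:{B,C} P2:{P,R}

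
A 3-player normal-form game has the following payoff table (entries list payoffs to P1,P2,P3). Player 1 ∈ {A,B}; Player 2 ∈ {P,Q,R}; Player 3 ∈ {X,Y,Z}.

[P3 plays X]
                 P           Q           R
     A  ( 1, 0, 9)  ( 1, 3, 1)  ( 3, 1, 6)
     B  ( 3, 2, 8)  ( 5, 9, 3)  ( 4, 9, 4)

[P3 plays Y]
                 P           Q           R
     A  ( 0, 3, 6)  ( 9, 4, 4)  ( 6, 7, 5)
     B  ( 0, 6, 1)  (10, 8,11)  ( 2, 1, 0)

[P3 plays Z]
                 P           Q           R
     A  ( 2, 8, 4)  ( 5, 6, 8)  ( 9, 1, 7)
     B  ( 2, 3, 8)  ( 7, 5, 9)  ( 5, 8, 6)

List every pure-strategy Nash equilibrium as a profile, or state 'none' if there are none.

NE set: (B,Q,Y)

(A,P,X): not NE [P1→B gives 3>1; P2→Q gives 3>0]
(A,P,Y): not NE [P2→R gives 7>3; P3→X gives 9>6]
(A,P,Z): not NE [P3→X gives 9>4]
(A,Q,X): not NE [P1→B gives 5>1; P3→Z gives 8>1]
(A,Q,Y): not NE [P1→B gives 10>9; P2→R gives 7>4; P3→Z gives 8>4]
(A,Q,Z): not NE [P1→B gives 7>5; P2→P gives 8>6]
(A,R,X): not NE [P1→B gives 4>3; P2→Q gives 3>1; P3→Z gives 7>6]
(A,R,Y): not NE [P3→Z gives 7>5]
(A,R,Z): not NE [P2→P gives 8>1]
(B,P,X): not NE [P2→R gives 9>2]
(B,P,Y): not NE [P2→Q gives 8>6; P3→Z gives 8>1]
(B,P,Z): not NE [P2→R gives 8>3]
(B,Q,X): not NE [P3→Y gives 11>3]
(B,Q,Y): NE
(B,Q,Z): not NE [P2→R gives 8>5; P3→Y gives 11>9]
(B,R,X): not NE [P3→Z gives 6>4]
(B,R,Y): not NE [P1→A gives 6>2; P2→Q gives 8>1; P3→Z gives 6>0]
(B,R,Z): not NE [P1→A gives 9>5]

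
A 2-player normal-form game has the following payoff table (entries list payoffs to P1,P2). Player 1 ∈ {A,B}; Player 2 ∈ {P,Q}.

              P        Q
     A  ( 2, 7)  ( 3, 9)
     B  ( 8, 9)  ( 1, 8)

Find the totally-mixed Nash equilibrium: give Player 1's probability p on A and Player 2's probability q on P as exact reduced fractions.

P1 mixes 1/3 on A; P2 mixes 1/4 on P

P1 indiff ⇒ q·2+(1-q)·3 = q·8+(1-q)·1 ⇒ q(-6) = (1-q)(-2) ⇒ q = 1/4
P2 indiff ⇒ p·7+(1-p)·9 = p·9+(1-p)·8 ⇒ p(-2) = (1-p)(-1) ⇒ p = 1/3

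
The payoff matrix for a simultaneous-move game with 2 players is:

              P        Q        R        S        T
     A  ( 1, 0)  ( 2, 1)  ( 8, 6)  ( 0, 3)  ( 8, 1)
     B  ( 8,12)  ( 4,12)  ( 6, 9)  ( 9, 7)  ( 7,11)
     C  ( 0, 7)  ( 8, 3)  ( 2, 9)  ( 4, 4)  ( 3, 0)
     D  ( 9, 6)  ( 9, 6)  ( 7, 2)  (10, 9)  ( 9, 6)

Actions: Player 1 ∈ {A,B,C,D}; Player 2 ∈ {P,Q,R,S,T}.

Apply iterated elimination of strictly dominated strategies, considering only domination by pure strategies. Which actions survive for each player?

Remaining: P1:{A,D} P2:{R,S}

P1 drop B (D beats it: P:9>8 Q:9>4 R:7>6 S:10>9 T:9>7)
P1 drop C (D beats it: P:9>0 Q:9>8 R:7>2 S:10>4 T:9>3)
P2 drop P (S beats it: A:3>0 D:9>6)
P2 drop Q (S beats it: A:3>1 D:9>6)
P2 drop T (S beats it: A:3>1 D:9>6)
P1→{A,D} P2→{R,S}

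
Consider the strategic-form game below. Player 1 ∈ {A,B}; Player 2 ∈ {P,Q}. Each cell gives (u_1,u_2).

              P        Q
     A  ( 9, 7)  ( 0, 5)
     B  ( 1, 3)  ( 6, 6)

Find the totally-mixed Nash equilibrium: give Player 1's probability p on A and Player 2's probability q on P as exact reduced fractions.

P1 indiff ⇒ q·9+(1-q)·0 = q·1+(1-q)·6 ⇒ q(8) = (1-q)(6) ⇒ q = 3/7
P2 indiff ⇒ p·7+(1-p)·3 = p·5+(1-p)·6 ⇒ p(2) = (1-p)(3) ⇒ p = 3/5

(p,q) = (3/5, 3/7)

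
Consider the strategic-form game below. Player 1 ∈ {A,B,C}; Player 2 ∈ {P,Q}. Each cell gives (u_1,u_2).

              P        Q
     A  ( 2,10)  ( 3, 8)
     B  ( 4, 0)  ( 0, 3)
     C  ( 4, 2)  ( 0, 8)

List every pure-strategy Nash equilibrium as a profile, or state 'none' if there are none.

Equilibria: none

(A,P): not NE [P1→C gives 4>2]
(A,Q): not NE [P2→P gives 10>8]
(B,P): not NE [P2→Q gives 3>0]
(B,Q): not NE [P1→A gives 3>0]
(C,P): not NE [P2→Q gives 8>2]
(C,Q): not NE [P1→A gives 3>0]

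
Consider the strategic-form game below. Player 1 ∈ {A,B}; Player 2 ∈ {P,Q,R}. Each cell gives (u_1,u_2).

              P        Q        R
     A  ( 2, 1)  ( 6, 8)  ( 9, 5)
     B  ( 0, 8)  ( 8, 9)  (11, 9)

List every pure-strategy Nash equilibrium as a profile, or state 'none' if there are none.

NE set: (B,Q), (B,R)

(A,P): not NE [P2→Q gives 8>1]
(A,Q): not NE [P1→B gives 8>6]
(A,R): not NE [P1→B gives 11>9; P2→Q gives 8>5]
(B,P): not NE [P1→A gives 2>0; P2→R gives 9>8]
(B,Q): NE
(B,R): NE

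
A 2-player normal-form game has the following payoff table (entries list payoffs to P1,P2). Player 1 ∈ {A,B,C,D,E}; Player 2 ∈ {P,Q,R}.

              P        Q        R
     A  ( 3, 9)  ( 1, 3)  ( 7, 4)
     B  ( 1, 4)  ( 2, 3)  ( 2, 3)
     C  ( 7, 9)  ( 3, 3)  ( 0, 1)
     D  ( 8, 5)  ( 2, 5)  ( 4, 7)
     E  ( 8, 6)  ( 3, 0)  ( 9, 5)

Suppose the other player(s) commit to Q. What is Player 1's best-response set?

BR_1 = {C,E}

u_1(A vs Q) = 1
u_1(B vs Q) = 2
u_1(C vs Q) = 3
u_1(D vs Q) = 2
u_1(E vs Q) = 3
max payoff 3 at {C,E}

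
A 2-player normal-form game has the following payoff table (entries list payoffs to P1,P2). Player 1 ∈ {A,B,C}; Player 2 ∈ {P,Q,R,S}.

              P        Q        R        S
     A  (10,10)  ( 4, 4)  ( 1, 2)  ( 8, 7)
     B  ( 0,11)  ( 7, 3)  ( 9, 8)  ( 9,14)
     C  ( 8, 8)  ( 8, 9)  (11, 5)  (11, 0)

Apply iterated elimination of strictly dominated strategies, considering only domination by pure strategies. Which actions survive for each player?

Remaining: P1:{A,C} P2:{P,Q}

P1 drop B (C beats it: P:8>0 Q:8>7 R:11>9 S:11>9)
P2 drop R (P beats it: A:10>2 C:8>5)
P2 drop S (P beats it: A:10>7 C:8>0)
P1→{A,C} P2→{P,Q}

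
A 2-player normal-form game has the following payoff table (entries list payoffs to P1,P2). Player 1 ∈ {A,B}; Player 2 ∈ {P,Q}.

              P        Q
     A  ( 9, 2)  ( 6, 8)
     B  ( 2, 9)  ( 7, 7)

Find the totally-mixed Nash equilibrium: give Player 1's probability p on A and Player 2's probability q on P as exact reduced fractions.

P1 indiff ⇒ q·9+(1-q)·6 = q·2+(1-q)·7 ⇒ q(7) = (1-q)(1) ⇒ q = 1/8
P2 indiff ⇒ p·2+(1-p)·9 = p·8+(1-p)·7 ⇒ p(-6) = (1-p)(-2) ⇒ p = 1/4

P1 mixes 1/4 on A; P2 mixes 1/8 on P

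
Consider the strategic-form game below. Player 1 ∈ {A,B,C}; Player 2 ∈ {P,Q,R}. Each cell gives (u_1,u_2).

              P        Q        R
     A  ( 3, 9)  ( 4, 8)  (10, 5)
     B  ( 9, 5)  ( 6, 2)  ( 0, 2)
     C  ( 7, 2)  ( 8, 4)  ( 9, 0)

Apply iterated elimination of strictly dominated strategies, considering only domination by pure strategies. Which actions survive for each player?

P2 drop R (P beats it: A:9>5 B:5>2 C:2>0)
P1 drop A (B beats it: P:9>3 Q:6>4)
P1→{B,C} P2→{P,Q}

Survivors P1:{B,C} P2:{P,Q}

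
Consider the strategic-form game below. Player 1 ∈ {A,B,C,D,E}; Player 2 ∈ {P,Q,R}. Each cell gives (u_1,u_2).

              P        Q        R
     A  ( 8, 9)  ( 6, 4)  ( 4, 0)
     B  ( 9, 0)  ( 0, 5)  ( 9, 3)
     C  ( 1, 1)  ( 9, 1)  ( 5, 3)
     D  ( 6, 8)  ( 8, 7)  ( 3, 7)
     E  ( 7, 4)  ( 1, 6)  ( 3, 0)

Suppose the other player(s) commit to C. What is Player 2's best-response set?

u_2(P vs C) = 1
u_2(Q vs C) = 1
u_2(R vs C) = 3
max payoff 3 at {R}

P2 best: {R}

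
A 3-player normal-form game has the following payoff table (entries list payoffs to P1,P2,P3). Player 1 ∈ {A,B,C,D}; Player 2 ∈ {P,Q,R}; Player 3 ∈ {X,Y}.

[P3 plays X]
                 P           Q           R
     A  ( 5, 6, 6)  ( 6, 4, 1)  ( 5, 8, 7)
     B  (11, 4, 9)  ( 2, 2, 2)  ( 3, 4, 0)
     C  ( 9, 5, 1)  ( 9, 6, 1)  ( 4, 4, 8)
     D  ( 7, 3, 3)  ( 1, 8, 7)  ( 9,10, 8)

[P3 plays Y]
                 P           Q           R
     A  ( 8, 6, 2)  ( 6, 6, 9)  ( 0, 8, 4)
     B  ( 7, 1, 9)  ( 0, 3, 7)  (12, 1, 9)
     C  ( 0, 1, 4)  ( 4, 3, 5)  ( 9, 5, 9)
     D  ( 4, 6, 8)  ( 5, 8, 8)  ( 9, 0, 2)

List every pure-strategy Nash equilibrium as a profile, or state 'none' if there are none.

PSNE = {(B,P,X), (D,R,X)}

(A,P,X): not NE [P1→B gives 11>5; P2→R gives 8>6]
(A,P,Y): not NE [P2→R gives 8>6; P3→X gives 6>2]
(A,Q,X): not NE [P1→C gives 9>6; P2→R gives 8>4; P3→Y gives 9>1]
(A,Q,Y): not NE [P2→R gives 8>6]
(A,R,X): not NE [P1→D gives 9>5]
(A,R,Y): not NE [P1→B gives 12>0; P3→X gives 7>4]
(B,P,X): NE
(B,P,Y): not NE [P1→A gives 8>7; P2→Q gives 3>1]
(B,Q,X): not NE [P1→C gives 9>2; P2→R gives 4>2; P3→Y gives 7>2]
(B,Q,Y): not NE [P1→A gives 6>0]
(B,R,X): not NE [P1→D gives 9>3; P3→Y gives 9>0]
(B,R,Y): not NE [P2→Q gives 3>1]
(C,P,X): not NE [P1→B gives 11>9; P2→Q gives 6>5; P3→Y gives 4>1]
(C,P,Y): not NE [P1→A gives 8>0; P2→R gives 5>1]
(C,Q,X): not NE [P3→Y gives 5>1]
(C,Q,Y): not NE [P1→A gives 6>4; P2→R gives 5>3]
(C,R,X): not NE [P1→D gives 9>4; P2→Q gives 6>4; P3→Y gives 9>8]
(C,R,Y): not NE [P1→B gives 12>9]
(D,P,X): not NE [P1→B gives 11>7; P2→R gives 10>3; P3→Y gives 8>3]
(D,P,Y): not NE [P1→A gives 8>4; P2→Q gives 8>6]
(D,Q,X): not NE [P1→C gives 9>1; P2→R gives 10>8; P3→Y gives 8>7]
(D,Q,Y): not NE [P1→A gives 6>5]
(D,R,X): NE
(D,R,Y): not NE [P1→B gives 12>9; P2→Q gives 8>0; P3→X gives 8>2]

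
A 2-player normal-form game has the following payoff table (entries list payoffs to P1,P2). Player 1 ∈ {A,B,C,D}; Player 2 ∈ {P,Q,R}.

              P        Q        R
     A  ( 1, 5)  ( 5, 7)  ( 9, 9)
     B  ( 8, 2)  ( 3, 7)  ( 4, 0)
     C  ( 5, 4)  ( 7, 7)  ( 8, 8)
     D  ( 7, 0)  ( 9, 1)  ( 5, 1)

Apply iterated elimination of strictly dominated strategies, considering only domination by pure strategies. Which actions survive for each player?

IESDS → P1:{A,C,D} P2:{Q,R}

P2 drop P (Q beats it: A:7>5 B:7>2 C:7>4 D:1>0)
P1 drop B (A beats it: Q:5>3 R:9>4)
P1→{A,C,D} P2→{Q,R}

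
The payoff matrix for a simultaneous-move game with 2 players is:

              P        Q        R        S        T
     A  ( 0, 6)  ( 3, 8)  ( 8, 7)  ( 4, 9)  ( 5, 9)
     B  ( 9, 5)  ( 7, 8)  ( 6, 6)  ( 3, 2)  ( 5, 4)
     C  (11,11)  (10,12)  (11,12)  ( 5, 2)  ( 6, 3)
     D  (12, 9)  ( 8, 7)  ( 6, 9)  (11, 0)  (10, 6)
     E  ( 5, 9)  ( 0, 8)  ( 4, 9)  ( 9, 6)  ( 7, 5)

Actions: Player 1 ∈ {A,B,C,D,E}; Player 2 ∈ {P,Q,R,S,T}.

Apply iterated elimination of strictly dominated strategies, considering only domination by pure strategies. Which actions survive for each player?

P1 drop A (C beats it: P:11>0 Q:10>3 R:11>8 S:5>4 T:6>5)
P1 drop B (C beats it: P:11>9 Q:10>7 R:11>6 S:5>3 T:6>5)
P1 drop E (D beats it: P:12>5 Q:8>0 R:6>4 S:11>9 T:10>7)
P2 drop S (P beats it: C:11>2 D:9>0)
P2 drop T (P beats it: C:11>3 D:9>6)
P1→{C,D} P2→{P,Q,R}

IESDS → P1:{C,D} P2:{P,Q,R}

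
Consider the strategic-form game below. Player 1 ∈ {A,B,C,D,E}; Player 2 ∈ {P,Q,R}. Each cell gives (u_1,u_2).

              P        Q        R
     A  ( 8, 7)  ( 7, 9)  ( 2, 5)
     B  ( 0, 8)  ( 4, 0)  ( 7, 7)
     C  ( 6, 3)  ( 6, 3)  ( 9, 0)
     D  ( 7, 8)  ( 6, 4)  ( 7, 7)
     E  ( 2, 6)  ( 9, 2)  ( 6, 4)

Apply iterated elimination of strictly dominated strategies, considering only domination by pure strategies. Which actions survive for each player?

IESDS → P1:{A,E} P2:{P,Q}

P1 drop B (C beats it: P:6>0 Q:6>4 R:9>7)
P2 drop R (P beats it: A:7>5 C:3>0 D:8>7 E:6>4)
P1 drop C (A beats it: P:8>6 Q:7>6)
P1 drop D (A beats it: P:8>7 Q:7>6)
P1→{A,E} P2→{P,Q}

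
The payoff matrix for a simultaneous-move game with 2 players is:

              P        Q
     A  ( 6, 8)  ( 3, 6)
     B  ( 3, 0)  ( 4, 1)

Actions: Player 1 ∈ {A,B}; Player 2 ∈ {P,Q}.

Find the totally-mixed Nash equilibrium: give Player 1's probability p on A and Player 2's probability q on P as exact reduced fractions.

P1 indiff ⇒ q·6+(1-q)·3 = q·3+(1-q)·4 ⇒ q(3) = (1-q)(1) ⇒ q = 1/4
P2 indiff ⇒ p·8+(1-p)·0 = p·6+(1-p)·1 ⇒ p(2) = (1-p)(1) ⇒ p = 1/3

P1 mixes 1/3 on A; P2 mixes 1/4 on P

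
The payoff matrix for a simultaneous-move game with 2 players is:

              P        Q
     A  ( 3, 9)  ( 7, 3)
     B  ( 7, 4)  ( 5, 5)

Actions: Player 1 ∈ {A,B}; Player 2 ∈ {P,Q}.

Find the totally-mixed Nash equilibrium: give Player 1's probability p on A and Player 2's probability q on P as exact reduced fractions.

P1 indiff ⇒ q·3+(1-q)·7 = q·7+(1-q)·5 ⇒ q(-4) = (1-q)(-2) ⇒ q = 1/3
P2 indiff ⇒ p·9+(1-p)·4 = p·3+(1-p)·5 ⇒ p(6) = (1-p)(1) ⇒ p = 1/7

(p,q) = (1/7, 1/3)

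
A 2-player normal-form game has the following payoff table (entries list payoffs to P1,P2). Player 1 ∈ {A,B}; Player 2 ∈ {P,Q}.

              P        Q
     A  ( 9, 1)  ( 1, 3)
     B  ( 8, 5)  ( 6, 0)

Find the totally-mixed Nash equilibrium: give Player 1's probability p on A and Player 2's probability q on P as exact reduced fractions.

P1 indiff ⇒ q·9+(1-q)·1 = q·8+(1-q)·6 ⇒ q(1) = (1-q)(5) ⇒ q = 5/6
P2 indiff ⇒ p·1+(1-p)·5 = p·3+(1-p)·0 ⇒ p(-2) = (1-p)(-5) ⇒ p = 5/7

(p,q) = (5/7, 5/6)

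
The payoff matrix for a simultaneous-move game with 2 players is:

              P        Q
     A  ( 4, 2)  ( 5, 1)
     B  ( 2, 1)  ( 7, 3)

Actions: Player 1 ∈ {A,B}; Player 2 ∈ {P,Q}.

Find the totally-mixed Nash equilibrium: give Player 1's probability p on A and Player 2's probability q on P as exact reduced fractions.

P1 indiff ⇒ q·4+(1-q)·5 = q·2+(1-q)·7 ⇒ q(2) = (1-q)(2) ⇒ q = 1/2
P2 indiff ⇒ p·2+(1-p)·1 = p·1+(1-p)·3 ⇒ p(1) = (1-p)(2) ⇒ p = 2/3

(p,q) = (2/3, 1/2)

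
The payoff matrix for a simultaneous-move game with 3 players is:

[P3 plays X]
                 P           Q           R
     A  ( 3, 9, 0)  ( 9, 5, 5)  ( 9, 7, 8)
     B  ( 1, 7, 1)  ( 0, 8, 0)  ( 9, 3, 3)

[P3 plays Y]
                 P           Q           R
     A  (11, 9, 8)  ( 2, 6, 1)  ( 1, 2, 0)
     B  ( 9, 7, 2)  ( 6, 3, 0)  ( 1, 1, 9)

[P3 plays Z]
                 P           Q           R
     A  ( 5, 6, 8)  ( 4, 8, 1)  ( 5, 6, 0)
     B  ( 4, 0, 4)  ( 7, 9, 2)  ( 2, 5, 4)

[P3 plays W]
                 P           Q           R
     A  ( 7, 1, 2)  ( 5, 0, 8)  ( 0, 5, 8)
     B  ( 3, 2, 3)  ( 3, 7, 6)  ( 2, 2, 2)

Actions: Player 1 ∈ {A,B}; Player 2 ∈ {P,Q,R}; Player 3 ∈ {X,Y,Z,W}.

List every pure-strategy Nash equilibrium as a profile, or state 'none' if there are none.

Nash profiles: (A,P,Y)

(A,P,X): not NE [P3→Z gives 8>0]
(A,P,Y): NE
(A,P,Z): not NE [P2→Q gives 8>6]
(A,P,W): not NE [P2→R gives 5>1; P3→Z gives 8>2]
(A,Q,X): not NE [P2→P gives 9>5; P3→W gives 8>5]
(A,Q,Y): not NE [P1→B gives 6>2; P2→P gives 9>6; P3→W gives 8>1]
(A,Q,Z): not NE [P1→B gives 7>4; P3→W gives 8>1]
(A,Q,W): not NE [P2→R gives 5>0]
(A,R,X): not NE [P2→P gives 9>7]
(A,R,Y): not NE [P2→P gives 9>2; P3→W gives 8>0]
(A,R,Z): not NE [P2→Q gives 8>6; P3→W gives 8>0]
(A,R,W): not NE [P1→B gives 2>0]
(B,P,X): not NE [P1→A gives 3>1; P2→Q gives 8>7; P3→Z gives 4>1]
(B,P,Y): not NE [P1→A gives 11>9; P3→Z gives 4>2]
(B,P,Z): not NE [P1→A gives 5>4; P2→Q gives 9>0]
(B,P,W): not NE [P1→A gives 7>3; P2→Q gives 7>2; P3→Z gives 4>3]
(B,Q,X): not NE [P1→A gives 9>0; P3→W gives 6>0]
(B,Q,Y): not NE [P2→P gives 7>3; P3→W gives 6>0]
(B,Q,Z): not NE [P3→W gives 6>2]
(B,Q,W): not NE [P1→A gives 5>3]
(B,R,X): not NE [P2→Q gives 8>3; P3→Y gives 9>3]
(B,R,Y): not NE [P2→P gives 7>1]
(B,R,Z): not NE [P1→A gives 5>2; P2→Q gives 9>5; P3→Y gives 9>4]
(B,R,W): not NE [P2→Q gives 7>2; P3→Y gives 9>2]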